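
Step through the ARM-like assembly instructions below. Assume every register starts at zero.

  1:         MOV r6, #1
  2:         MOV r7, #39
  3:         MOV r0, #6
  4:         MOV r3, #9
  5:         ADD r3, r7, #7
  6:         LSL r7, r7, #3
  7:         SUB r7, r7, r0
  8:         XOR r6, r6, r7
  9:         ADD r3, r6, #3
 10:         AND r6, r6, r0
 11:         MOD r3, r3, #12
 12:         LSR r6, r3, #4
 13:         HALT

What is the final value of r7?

306

r6=1
r7=39
r0=6
r3=9
r3=39+7=46
r7=39<<3=312
r7=312-6=306
r6=1^306=307
r3=307+3=310
r6=307&6=2
r3=310%12=10
r6=10>>4=0
halt.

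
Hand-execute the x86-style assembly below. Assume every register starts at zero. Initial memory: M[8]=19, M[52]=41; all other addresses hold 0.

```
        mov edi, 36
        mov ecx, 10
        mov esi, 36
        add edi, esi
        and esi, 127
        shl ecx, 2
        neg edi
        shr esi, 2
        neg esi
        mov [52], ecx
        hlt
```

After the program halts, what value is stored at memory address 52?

40

edi=36
ecx=10
esi=36
edi=36+36=72
esi=36&127=36
ecx=10<<2=40
edi=-(72)=-72
esi=36>>2=9
esi=-(9)=-9
mov [52], ecx → M[52]=40
halt.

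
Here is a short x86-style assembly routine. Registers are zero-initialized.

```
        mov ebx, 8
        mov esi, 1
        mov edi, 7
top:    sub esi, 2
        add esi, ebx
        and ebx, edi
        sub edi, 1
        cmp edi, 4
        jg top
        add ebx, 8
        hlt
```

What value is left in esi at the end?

3

ebx=8
esi=1
edi=7
esi=1-2=-1
esi=(-1)+8=7
ebx=8&7=0
edi=7-1=6
cmp edi, 4  (cmp 6,4)
jg top: taken
esi=7-2=5
esi=5+0=5
ebx=0&6=0
edi=6-1=5
cmp edi, 4  (cmp 5,4)
jg top: taken
esi=5-2=3
esi=3+0=3
ebx=0&5=0
edi=5-1=4
cmp edi, 4  (cmp 4,4)
jg top: not taken
ebx=0+8=8
halt.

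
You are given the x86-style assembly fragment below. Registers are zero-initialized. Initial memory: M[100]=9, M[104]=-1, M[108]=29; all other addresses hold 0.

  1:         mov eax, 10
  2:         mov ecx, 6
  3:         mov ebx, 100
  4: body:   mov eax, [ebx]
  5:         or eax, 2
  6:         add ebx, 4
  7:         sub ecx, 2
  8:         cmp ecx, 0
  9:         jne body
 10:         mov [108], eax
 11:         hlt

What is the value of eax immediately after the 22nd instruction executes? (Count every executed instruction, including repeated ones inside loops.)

eax=10
ecx=6
ebx=100
eax=M[100]=9
eax=9|2=11
ebx=100+4=104
ecx=6-2=4
cmp ecx, 0  (cmp 4,0)
jne body: taken
eax=M[104]=-1
eax=(-1)|2=-1
ebx=104+4=108
ecx=4-2=2
cmp ecx, 0  (cmp 2,0)
jne body: taken
eax=M[108]=29
eax=29|2=31
ebx=108+4=112
ecx=2-2=0
cmp ecx, 0  (cmp 0,0)
jne body: not taken
mov [108], eax → M[108]=31
After step 22: eax = 31.

31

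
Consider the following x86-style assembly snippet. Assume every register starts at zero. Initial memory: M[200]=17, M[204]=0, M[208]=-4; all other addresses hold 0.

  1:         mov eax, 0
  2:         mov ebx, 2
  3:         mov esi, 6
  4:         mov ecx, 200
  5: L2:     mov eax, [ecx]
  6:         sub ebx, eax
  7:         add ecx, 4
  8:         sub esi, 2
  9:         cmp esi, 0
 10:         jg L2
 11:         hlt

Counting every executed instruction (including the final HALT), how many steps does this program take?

23

after mov eax, 0: eax=0
after mov ebx, 2: ebx=2
after mov esi, 6: esi=6
after mov ecx, 200: ecx=200
after mov eax, [ecx]: eax=M[200]=17
after sub ebx, eax: ebx=2-17=-15
after add ecx, 4: ecx=200+4=204
after sub esi, 2: esi=6-2=4
cmp esi, 0  (cmp 4,0)
jg L2: taken
after mov eax, [ecx]: eax=M[204]=0
after sub ebx, eax: ebx=(-15)-0=-15
after add ecx, 4: ecx=204+4=208
after sub esi, 2: esi=4-2=2
cmp esi, 0  (cmp 2,0)
jg L2: taken
after mov eax, [ecx]: eax=M[208]=-4
after sub ebx, eax: ebx=(-15)-(-4)=-11
after add ecx, 4: ecx=208+4=212
after sub esi, 2: esi=2-2=0
cmp esi, 0  (cmp 0,0)
jg L2: not taken
halt.
Total executed instructions: 23.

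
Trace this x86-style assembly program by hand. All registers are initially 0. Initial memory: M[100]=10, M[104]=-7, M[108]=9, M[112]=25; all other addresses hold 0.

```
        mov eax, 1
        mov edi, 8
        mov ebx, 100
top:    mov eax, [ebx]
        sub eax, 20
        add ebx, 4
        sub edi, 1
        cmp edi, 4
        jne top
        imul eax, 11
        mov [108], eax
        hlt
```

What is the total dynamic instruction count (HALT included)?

30

after mov eax, 1: eax=1
after mov edi, 8: edi=8
after mov ebx, 100: ebx=100
after mov eax, [ebx]: eax=M[100]=10
after sub eax, 20: eax=10-20=-10
after add ebx, 4: ebx=100+4=104
after sub edi, 1: edi=8-1=7
cmp edi, 4  (cmp 7,4)
jne top: taken
after mov eax, [ebx]: eax=M[104]=-7
after sub eax, 20: eax=(-7)-20=-27
after add ebx, 4: ebx=104+4=108
after sub edi, 1: edi=7-1=6
cmp edi, 4  (cmp 6,4)
jne top: taken
after mov eax, [ebx]: eax=M[108]=9
after sub eax, 20: eax=9-20=-11
after add ebx, 4: ebx=108+4=112
after sub edi, 1: edi=6-1=5
cmp edi, 4  (cmp 5,4)
jne top: taken
after mov eax, [ebx]: eax=M[112]=25
after sub eax, 20: eax=25-20=5
after add ebx, 4: ebx=112+4=116
after sub edi, 1: edi=5-1=4
cmp edi, 4  (cmp 4,4)
jne top: not taken
after imul eax, 11: eax=5*11=55
mov [108], eax → M[108]=55
halt.
Total executed instructions: 30.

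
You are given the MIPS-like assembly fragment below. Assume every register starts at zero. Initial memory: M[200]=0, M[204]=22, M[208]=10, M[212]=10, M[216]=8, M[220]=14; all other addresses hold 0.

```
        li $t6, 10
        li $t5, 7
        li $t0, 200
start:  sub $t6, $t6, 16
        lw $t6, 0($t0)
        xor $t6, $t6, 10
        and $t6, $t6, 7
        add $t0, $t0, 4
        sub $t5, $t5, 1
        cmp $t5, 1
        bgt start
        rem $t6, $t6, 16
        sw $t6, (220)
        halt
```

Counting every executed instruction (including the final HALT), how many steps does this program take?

54

$t6=10
$t5=7
$t0=200
$t6=10-16=-6
$t6=M[200]=0
$t6=0^10=10
$t6=10&7=2
$t0=200+4=204
$t5=7-1=6
cmp $t5, 1  (cmp 6,1)
bgt start: taken
$t6=2-16=-14
$t6=M[204]=22
$t6=22^10=28
$t6=28&7=4
$t0=204+4=208
$t5=6-1=5
cmp $t5, 1  (cmp 5,1)
bgt start: taken
$t6=4-16=-12
$t6=M[208]=10
$t6=10^10=0
$t6=0&7=0
$t0=208+4=212
$t5=5-1=4
cmp $t5, 1  (cmp 4,1)
bgt start: taken
$t6=0-16=-16
$t6=M[212]=10
$t6=10^10=0
$t6=0&7=0
$t0=212+4=216
$t5=4-1=3
cmp $t5, 1  (cmp 3,1)
bgt start: taken
$t6=0-16=-16
$t6=M[216]=8
$t6=8^10=2
$t6=2&7=2
$t0=216+4=220
$t5=3-1=2
cmp $t5, 1  (cmp 2,1)
bgt start: taken
$t6=2-16=-14
$t6=M[220]=14
$t6=14^10=4
$t6=4&7=4
$t0=220+4=224
$t5=2-1=1
cmp $t5, 1  (cmp 1,1)
bgt start: not taken
$t6=4%16=4
sw $t6, (220) → M[220]=4
halt.
Total executed instructions: 54.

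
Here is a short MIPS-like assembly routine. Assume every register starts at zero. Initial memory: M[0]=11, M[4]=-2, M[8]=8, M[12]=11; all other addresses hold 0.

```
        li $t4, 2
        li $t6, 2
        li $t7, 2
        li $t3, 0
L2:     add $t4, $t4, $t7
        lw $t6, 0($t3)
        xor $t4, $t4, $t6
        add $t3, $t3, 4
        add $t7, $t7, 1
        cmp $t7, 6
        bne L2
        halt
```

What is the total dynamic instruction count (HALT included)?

li $t4, 2 → $t4=2
li $t6, 2 → $t6=2
li $t7, 2 → $t7=2
li $t3, 0 → $t3=0
add $t4, $t4, $t7 → $t4=2+2=4
lw $t6, 0($t3) → $t6=M[0]=11
xor $t4, $t4, $t6 → $t4=4^11=15
add $t3, $t3, 4 → $t3=0+4=4
add $t7, $t7, 1 → $t7=2+1=3
cmp $t7, 6  (cmp 3,6)
bne L2: taken
add $t4, $t4, $t7 → $t4=15+3=18
lw $t6, 0($t3) → $t6=M[4]=-2
xor $t4, $t4, $t6 → $t4=18^(-2)=-20
add $t3, $t3, 4 → $t3=4+4=8
add $t7, $t7, 1 → $t7=3+1=4
cmp $t7, 6  (cmp 4,6)
bne L2: taken
add $t4, $t4, $t7 → $t4=(-20)+4=-16
lw $t6, 0($t3) → $t6=M[8]=8
xor $t4, $t4, $t6 → $t4=(-16)^8=-8
add $t3, $t3, 4 → $t3=8+4=12
add $t7, $t7, 1 → $t7=4+1=5
cmp $t7, 6  (cmp 5,6)
bne L2: taken
add $t4, $t4, $t7 → $t4=(-8)+5=-3
lw $t6, 0($t3) → $t6=M[12]=11
xor $t4, $t4, $t6 → $t4=(-3)^11=-10
add $t3, $t3, 4 → $t3=12+4=16
add $t7, $t7, 1 → $t7=5+1=6
cmp $t7, 6  (cmp 6,6)
bne L2: not taken
halt.
Total executed instructions: 33.

33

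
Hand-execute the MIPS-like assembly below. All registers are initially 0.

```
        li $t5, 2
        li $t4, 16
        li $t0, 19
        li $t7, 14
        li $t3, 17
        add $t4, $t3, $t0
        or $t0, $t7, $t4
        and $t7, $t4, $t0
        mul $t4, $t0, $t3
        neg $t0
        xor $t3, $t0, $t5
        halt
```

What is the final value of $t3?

-48

after li $t5, 2: $t5=2
after li $t4, 16: $t4=16
after li $t0, 19: $t0=19
after li $t7, 14: $t7=14
after li $t3, 17: $t3=17
after add $t4, $t3, $t0: $t4=17+19=36
after or $t0, $t7, $t4: $t0=14|36=46
after and $t7, $t4, $t0: $t7=36&46=36
after mul $t4, $t0, $t3: $t4=46*17=782
after neg $t0: $t0=-(46)=-46
after xor $t3, $t0, $t5: $t3=(-46)^2=-48
halt.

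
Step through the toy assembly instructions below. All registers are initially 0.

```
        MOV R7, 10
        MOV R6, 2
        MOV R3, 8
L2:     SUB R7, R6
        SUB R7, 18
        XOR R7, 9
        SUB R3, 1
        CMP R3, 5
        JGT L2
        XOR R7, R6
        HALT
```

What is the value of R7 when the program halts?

-59

R7=10
R6=2
R3=8
R7=10-2=8
R7=8-18=-10
R7=(-10)^9=-1
R3=8-1=7
CMP R3, 5  (cmp 7,5)
JGT L2: taken
R7=(-1)-2=-3
R7=(-3)-18=-21
R7=(-21)^9=-30
R3=7-1=6
CMP R3, 5  (cmp 6,5)
JGT L2: taken
R7=(-30)-2=-32
R7=(-32)-18=-50
R7=(-50)^9=-57
R3=6-1=5
CMP R3, 5  (cmp 5,5)
JGT L2: not taken
R7=(-57)^2=-59
halt.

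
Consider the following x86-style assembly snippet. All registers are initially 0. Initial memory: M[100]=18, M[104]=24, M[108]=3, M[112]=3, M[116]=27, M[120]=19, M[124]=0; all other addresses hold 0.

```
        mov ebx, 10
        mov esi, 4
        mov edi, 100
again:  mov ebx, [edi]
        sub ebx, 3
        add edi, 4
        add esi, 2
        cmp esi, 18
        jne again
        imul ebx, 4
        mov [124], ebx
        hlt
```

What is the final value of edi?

128

mov ebx, 10 → ebx=10
mov esi, 4 → esi=4
mov edi, 100 → edi=100
mov ebx, [edi] → ebx=M[100]=18
sub ebx, 3 → ebx=18-3=15
add edi, 4 → edi=100+4=104
add esi, 2 → esi=4+2=6
cmp esi, 18  (cmp 6,18)
jne again: taken
mov ebx, [edi] → ebx=M[104]=24
sub ebx, 3 → ebx=24-3=21
add edi, 4 → edi=104+4=108
add esi, 2 → esi=6+2=8
cmp esi, 18  (cmp 8,18)
jne again: taken
mov ebx, [edi] → ebx=M[108]=3
sub ebx, 3 → ebx=3-3=0
add edi, 4 → edi=108+4=112
add esi, 2 → esi=8+2=10
cmp esi, 18  (cmp 10,18)
jne again: taken
mov ebx, [edi] → ebx=M[112]=3
sub ebx, 3 → ebx=3-3=0
add edi, 4 → edi=112+4=116
add esi, 2 → esi=10+2=12
cmp esi, 18  (cmp 12,18)
jne again: taken
mov ebx, [edi] → ebx=M[116]=27
sub ebx, 3 → ebx=27-3=24
add edi, 4 → edi=116+4=120
add esi, 2 → esi=12+2=14
cmp esi, 18  (cmp 14,18)
jne again: taken
mov ebx, [edi] → ebx=M[120]=19
sub ebx, 3 → ebx=19-3=16
add edi, 4 → edi=120+4=124
add esi, 2 → esi=14+2=16
cmp esi, 18  (cmp 16,18)
jne again: taken
mov ebx, [edi] → ebx=M[124]=0
sub ebx, 3 → ebx=0-3=-3
add edi, 4 → edi=124+4=128
add esi, 2 → esi=16+2=18
cmp esi, 18  (cmp 18,18)
jne again: not taken
imul ebx, 4 → ebx=(-3)*4=-12
mov [124], ebx → M[124]=-12
halt.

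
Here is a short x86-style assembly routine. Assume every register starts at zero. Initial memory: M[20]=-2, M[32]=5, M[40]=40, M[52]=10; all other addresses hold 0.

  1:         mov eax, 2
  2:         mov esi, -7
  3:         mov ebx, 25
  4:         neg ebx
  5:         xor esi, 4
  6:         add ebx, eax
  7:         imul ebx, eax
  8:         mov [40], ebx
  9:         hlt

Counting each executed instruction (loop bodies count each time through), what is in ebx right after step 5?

eax=2
esi=-7
ebx=25
ebx=-(25)=-25
esi=(-7)^4=-3
After step 5: ebx = -25.

-25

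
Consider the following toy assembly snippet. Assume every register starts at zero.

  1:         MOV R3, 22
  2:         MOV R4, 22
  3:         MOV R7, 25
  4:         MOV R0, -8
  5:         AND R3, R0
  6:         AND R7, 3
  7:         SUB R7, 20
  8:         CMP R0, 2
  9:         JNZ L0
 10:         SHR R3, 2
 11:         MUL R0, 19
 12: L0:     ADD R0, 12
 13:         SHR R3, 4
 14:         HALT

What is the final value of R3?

1

R3=22
R4=22
R7=25
R0=-8
R3=22&(-8)=16
R7=25&3=1
R7=1-20=-19
CMP R0, 2  (cmp -8,2)
JNZ L0: taken
R0=(-8)+12=4
R3=16>>4=1
halt.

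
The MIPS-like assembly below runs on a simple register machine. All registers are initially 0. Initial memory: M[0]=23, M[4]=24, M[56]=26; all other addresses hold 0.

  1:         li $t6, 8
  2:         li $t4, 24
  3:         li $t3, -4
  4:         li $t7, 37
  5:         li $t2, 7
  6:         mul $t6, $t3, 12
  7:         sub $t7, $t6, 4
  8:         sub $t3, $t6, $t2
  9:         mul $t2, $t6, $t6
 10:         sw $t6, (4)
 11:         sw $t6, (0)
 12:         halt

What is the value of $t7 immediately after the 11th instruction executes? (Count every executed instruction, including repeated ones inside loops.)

-52

after li $t6, 8: $t6=8
after li $t4, 24: $t4=24
after li $t3, -4: $t3=-4
after li $t7, 37: $t7=37
after li $t2, 7: $t2=7
after mul $t6, $t3, 12: $t6=(-4)*12=-48
after sub $t7, $t6, 4: $t7=(-48)-4=-52
after sub $t3, $t6, $t2: $t3=(-48)-7=-55
after mul $t2, $t6, $t6: $t2=(-48)*(-48)=2304
sw $t6, (4) → M[4]=-48
sw $t6, (0) → M[0]=-48
After step 11: $t7 = -52.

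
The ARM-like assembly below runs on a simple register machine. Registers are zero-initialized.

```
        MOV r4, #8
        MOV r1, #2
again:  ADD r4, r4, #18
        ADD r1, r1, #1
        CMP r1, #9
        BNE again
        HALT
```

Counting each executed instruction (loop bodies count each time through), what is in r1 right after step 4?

3

after MOV r4, #8: r4=8
after MOV r1, #2: r1=2
after ADD r4, r4, #18: r4=8+18=26
after ADD r1, r1, #1: r1=2+1=3
After step 4: r1 = 3.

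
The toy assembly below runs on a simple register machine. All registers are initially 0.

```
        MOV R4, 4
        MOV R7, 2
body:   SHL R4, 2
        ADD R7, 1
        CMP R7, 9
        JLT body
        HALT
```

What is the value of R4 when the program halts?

65536

R4=4
R7=2
R4=4<<2=16
R7=2+1=3
CMP R7, 9  (cmp 3,9)
JLT body: taken
R4=16<<2=64
R7=3+1=4
CMP R7, 9  (cmp 4,9)
JLT body: taken
R4=64<<2=256
R7=4+1=5
CMP R7, 9  (cmp 5,9)
JLT body: taken
R4=256<<2=1024
R7=5+1=6
CMP R7, 9  (cmp 6,9)
JLT body: taken
R4=1024<<2=4096
R7=6+1=7
CMP R7, 9  (cmp 7,9)
JLT body: taken
R4=4096<<2=16384
R7=7+1=8
CMP R7, 9  (cmp 8,9)
JLT body: taken
R4=16384<<2=65536
R7=8+1=9
CMP R7, 9  (cmp 9,9)
JLT body: not taken
halt.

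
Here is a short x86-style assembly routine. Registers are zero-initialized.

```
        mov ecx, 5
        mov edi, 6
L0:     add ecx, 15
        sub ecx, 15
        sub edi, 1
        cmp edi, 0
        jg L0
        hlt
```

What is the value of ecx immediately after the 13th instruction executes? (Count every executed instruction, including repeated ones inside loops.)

after mov ecx, 5: ecx=5
after mov edi, 6: edi=6
after add ecx, 15: ecx=5+15=20
after sub ecx, 15: ecx=20-15=5
after sub edi, 1: edi=6-1=5
cmp edi, 0  (cmp 5,0)
jg L0: taken
after add ecx, 15: ecx=5+15=20
after sub ecx, 15: ecx=20-15=5
after sub edi, 1: edi=5-1=4
cmp edi, 0  (cmp 4,0)
jg L0: taken
after add ecx, 15: ecx=5+15=20
After step 13: ecx = 20.

20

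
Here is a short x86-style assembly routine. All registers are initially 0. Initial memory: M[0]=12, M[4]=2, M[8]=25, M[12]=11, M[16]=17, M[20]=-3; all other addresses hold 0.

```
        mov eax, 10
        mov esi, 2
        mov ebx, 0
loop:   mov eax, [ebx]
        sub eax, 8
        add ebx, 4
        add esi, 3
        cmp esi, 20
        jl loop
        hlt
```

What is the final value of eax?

-11

mov eax, 10 → eax=10
mov esi, 2 → esi=2
mov ebx, 0 → ebx=0
mov eax, [ebx] → eax=M[0]=12
sub eax, 8 → eax=12-8=4
add ebx, 4 → ebx=0+4=4
add esi, 3 → esi=2+3=5
cmp esi, 20  (cmp 5,20)
jl loop: taken
mov eax, [ebx] → eax=M[4]=2
sub eax, 8 → eax=2-8=-6
add ebx, 4 → ebx=4+4=8
add esi, 3 → esi=5+3=8
cmp esi, 20  (cmp 8,20)
jl loop: taken
mov eax, [ebx] → eax=M[8]=25
sub eax, 8 → eax=25-8=17
add ebx, 4 → ebx=8+4=12
add esi, 3 → esi=8+3=11
cmp esi, 20  (cmp 11,20)
jl loop: taken
mov eax, [ebx] → eax=M[12]=11
sub eax, 8 → eax=11-8=3
add ebx, 4 → ebx=12+4=16
add esi, 3 → esi=11+3=14
cmp esi, 20  (cmp 14,20)
jl loop: taken
mov eax, [ebx] → eax=M[16]=17
sub eax, 8 → eax=17-8=9
add ebx, 4 → ebx=16+4=20
add esi, 3 → esi=14+3=17
cmp esi, 20  (cmp 17,20)
jl loop: taken
mov eax, [ebx] → eax=M[20]=-3
sub eax, 8 → eax=(-3)-8=-11
add ebx, 4 → ebx=20+4=24
add esi, 3 → esi=17+3=20
cmp esi, 20  (cmp 20,20)
jl loop: not taken
halt.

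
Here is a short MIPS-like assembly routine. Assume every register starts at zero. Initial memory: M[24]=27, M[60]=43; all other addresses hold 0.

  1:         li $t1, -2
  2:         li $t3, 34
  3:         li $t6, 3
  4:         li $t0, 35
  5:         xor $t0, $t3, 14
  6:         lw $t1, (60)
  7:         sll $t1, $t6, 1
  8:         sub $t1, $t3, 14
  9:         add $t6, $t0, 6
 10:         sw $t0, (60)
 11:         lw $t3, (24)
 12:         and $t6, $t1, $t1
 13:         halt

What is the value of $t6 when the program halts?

$t1=-2
$t3=34
$t6=3
$t0=35
$t0=34^14=44
$t1=M[60]=43
$t1=3<<1=6
$t1=34-14=20
$t6=44+6=50
sw $t0, (60) → M[60]=44
$t3=M[24]=27
$t6=20&20=20
halt.

20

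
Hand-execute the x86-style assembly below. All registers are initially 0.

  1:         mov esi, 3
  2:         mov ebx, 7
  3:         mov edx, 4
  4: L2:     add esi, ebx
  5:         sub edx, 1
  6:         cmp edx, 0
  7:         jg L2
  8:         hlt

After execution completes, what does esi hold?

31

after mov esi, 3: esi=3
after mov ebx, 7: ebx=7
after mov edx, 4: edx=4
after add esi, ebx: esi=3+7=10
after sub edx, 1: edx=4-1=3
cmp edx, 0  (cmp 3,0)
jg L2: taken
after add esi, ebx: esi=10+7=17
after sub edx, 1: edx=3-1=2
cmp edx, 0  (cmp 2,0)
jg L2: taken
after add esi, ebx: esi=17+7=24
after sub edx, 1: edx=2-1=1
cmp edx, 0  (cmp 1,0)
jg L2: taken
after add esi, ebx: esi=24+7=31
after sub edx, 1: edx=1-1=0
cmp edx, 0  (cmp 0,0)
jg L2: not taken
halt.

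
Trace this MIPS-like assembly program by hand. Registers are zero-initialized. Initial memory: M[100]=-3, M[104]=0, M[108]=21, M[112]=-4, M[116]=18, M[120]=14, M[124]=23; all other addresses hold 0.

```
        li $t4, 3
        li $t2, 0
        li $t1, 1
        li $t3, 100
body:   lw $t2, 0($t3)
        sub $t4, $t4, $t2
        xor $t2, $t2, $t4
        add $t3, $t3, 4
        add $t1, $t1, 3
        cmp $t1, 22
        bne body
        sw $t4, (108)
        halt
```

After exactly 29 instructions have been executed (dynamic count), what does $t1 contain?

10

li $t4, 3 → $t4=3
li $t2, 0 → $t2=0
li $t1, 1 → $t1=1
li $t3, 100 → $t3=100
lw $t2, 0($t3) → $t2=M[100]=-3
sub $t4, $t4, $t2 → $t4=3-(-3)=6
xor $t2, $t2, $t4 → $t2=(-3)^6=-5
add $t3, $t3, 4 → $t3=100+4=104
add $t1, $t1, 3 → $t1=1+3=4
cmp $t1, 22  (cmp 4,22)
bne body: taken
lw $t2, 0($t3) → $t2=M[104]=0
sub $t4, $t4, $t2 → $t4=6-0=6
xor $t2, $t2, $t4 → $t2=0^6=6
add $t3, $t3, 4 → $t3=104+4=108
add $t1, $t1, 3 → $t1=4+3=7
cmp $t1, 22  (cmp 7,22)
bne body: taken
lw $t2, 0($t3) → $t2=M[108]=21
sub $t4, $t4, $t2 → $t4=6-21=-15
xor $t2, $t2, $t4 → $t2=21^(-15)=-28
add $t3, $t3, 4 → $t3=108+4=112
add $t1, $t1, 3 → $t1=7+3=10
cmp $t1, 22  (cmp 10,22)
bne body: taken
lw $t2, 0($t3) → $t2=M[112]=-4
sub $t4, $t4, $t2 → $t4=(-15)-(-4)=-11
xor $t2, $t2, $t4 → $t2=(-4)^(-11)=9
add $t3, $t3, 4 → $t3=112+4=116
After step 29: $t1 = 10.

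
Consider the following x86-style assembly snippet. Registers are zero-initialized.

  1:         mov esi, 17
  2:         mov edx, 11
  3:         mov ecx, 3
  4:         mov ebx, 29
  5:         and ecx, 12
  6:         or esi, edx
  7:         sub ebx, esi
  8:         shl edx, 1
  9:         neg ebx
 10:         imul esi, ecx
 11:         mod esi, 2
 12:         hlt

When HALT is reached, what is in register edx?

after mov esi, 17: esi=17
after mov edx, 11: edx=11
after mov ecx, 3: ecx=3
after mov ebx, 29: ebx=29
after and ecx, 12: ecx=3&12=0
after or esi, edx: esi=17|11=27
after sub ebx, esi: ebx=29-27=2
after shl edx, 1: edx=11<<1=22
after neg ebx: ebx=-(2)=-2
after imul esi, ecx: esi=27*0=0
after mod esi, 2: esi=0%2=0
halt.

22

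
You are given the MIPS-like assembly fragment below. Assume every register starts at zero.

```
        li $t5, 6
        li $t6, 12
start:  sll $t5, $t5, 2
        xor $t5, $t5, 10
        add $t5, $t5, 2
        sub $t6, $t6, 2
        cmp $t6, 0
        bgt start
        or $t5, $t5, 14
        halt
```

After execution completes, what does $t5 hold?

$t5=6
$t6=12
$t5=6<<2=24
$t5=24^10=18
$t5=18+2=20
$t6=12-2=10
cmp $t6, 0  (cmp 10,0)
bgt start: taken
$t5=20<<2=80
$t5=80^10=90
$t5=90+2=92
$t6=10-2=8
cmp $t6, 0  (cmp 8,0)
bgt start: taken
$t5=92<<2=368
$t5=368^10=378
$t5=378+2=380
$t6=8-2=6
cmp $t6, 0  (cmp 6,0)
bgt start: taken
$t5=380<<2=1520
$t5=1520^10=1530
$t5=1530+2=1532
$t6=6-2=4
cmp $t6, 0  (cmp 4,0)
bgt start: taken
$t5=1532<<2=6128
$t5=6128^10=6138
$t5=6138+2=6140
$t6=4-2=2
cmp $t6, 0  (cmp 2,0)
bgt start: taken
$t5=6140<<2=24560
$t5=24560^10=24570
$t5=24570+2=24572
$t6=2-2=0
cmp $t6, 0  (cmp 0,0)
bgt start: not taken
$t5=24572|14=24574
halt.

24574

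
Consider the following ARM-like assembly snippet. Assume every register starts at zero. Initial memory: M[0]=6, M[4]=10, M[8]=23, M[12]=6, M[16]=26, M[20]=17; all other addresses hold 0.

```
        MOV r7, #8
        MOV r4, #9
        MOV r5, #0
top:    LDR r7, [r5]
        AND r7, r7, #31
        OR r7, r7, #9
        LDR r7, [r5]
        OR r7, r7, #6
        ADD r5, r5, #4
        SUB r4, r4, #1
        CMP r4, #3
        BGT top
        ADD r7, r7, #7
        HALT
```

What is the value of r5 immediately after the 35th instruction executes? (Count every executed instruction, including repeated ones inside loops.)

12

after MOV r7, #8: r7=8
after MOV r4, #9: r4=9
after MOV r5, #0: r5=0
after LDR r7, [r5]: r7=M[0]=6
after AND r7, r7, #31: r7=6&31=6
after OR r7, r7, #9: r7=6|9=15
after LDR r7, [r5]: r7=M[0]=6
after OR r7, r7, #6: r7=6|6=6
after ADD r5, r5, #4: r5=0+4=4
after SUB r4, r4, #1: r4=9-1=8
CMP r4, #3  (cmp 8,3)
BGT top: taken
after LDR r7, [r5]: r7=M[4]=10
after AND r7, r7, #31: r7=10&31=10
after OR r7, r7, #9: r7=10|9=11
after LDR r7, [r5]: r7=M[4]=10
after OR r7, r7, #6: r7=10|6=14
after ADD r5, r5, #4: r5=4+4=8
after SUB r4, r4, #1: r4=8-1=7
CMP r4, #3  (cmp 7,3)
BGT top: taken
after LDR r7, [r5]: r7=M[8]=23
after AND r7, r7, #31: r7=23&31=23
after OR r7, r7, #9: r7=23|9=31
after LDR r7, [r5]: r7=M[8]=23
after OR r7, r7, #6: r7=23|6=23
after ADD r5, r5, #4: r5=8+4=12
after SUB r4, r4, #1: r4=7-1=6
CMP r4, #3  (cmp 6,3)
BGT top: taken
after LDR r7, [r5]: r7=M[12]=6
after AND r7, r7, #31: r7=6&31=6
after OR r7, r7, #9: r7=6|9=15
after LDR r7, [r5]: r7=M[12]=6
after OR r7, r7, #6: r7=6|6=6
After step 35: r5 = 12.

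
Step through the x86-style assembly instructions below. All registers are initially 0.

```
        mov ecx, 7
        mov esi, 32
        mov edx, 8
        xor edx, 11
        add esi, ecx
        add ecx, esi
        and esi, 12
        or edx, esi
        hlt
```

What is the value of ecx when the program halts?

46

ecx=7
esi=32
edx=8
edx=8^11=3
esi=32+7=39
ecx=7+39=46
esi=39&12=4
edx=3|4=7
halt.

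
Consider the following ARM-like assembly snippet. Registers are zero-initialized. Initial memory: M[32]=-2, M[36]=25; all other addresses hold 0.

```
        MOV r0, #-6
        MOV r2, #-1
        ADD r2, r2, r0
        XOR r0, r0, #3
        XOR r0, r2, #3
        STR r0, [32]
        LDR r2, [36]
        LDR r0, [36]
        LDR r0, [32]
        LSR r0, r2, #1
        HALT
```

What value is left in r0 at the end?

MOV r0, #-6 → r0=-6
MOV r2, #-1 → r2=-1
ADD r2, r2, r0 → r2=(-1)+(-6)=-7
XOR r0, r0, #3 → r0=(-6)^3=-7
XOR r0, r2, #3 → r0=(-7)^3=-6
STR r0, [32] → M[32]=-6
LDR r2, [36] → r2=M[36]=25
LDR r0, [36] → r0=M[36]=25
LDR r0, [32] → r0=M[32]=-6
LSR r0, r2, #1 → r0=25>>1=12
halt.

12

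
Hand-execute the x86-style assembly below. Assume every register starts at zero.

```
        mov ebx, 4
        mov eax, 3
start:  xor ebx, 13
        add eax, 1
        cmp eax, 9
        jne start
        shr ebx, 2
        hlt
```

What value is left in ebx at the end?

1

ebx=4
eax=3
ebx=4^13=9
eax=3+1=4
cmp eax, 9  (cmp 4,9)
jne start: taken
ebx=9^13=4
eax=4+1=5
cmp eax, 9  (cmp 5,9)
jne start: taken
ebx=4^13=9
eax=5+1=6
cmp eax, 9  (cmp 6,9)
jne start: taken
ebx=9^13=4
eax=6+1=7
cmp eax, 9  (cmp 7,9)
jne start: taken
ebx=4^13=9
eax=7+1=8
cmp eax, 9  (cmp 8,9)
jne start: taken
ebx=9^13=4
eax=8+1=9
cmp eax, 9  (cmp 9,9)
jne start: not taken
ebx=4>>2=1
halt.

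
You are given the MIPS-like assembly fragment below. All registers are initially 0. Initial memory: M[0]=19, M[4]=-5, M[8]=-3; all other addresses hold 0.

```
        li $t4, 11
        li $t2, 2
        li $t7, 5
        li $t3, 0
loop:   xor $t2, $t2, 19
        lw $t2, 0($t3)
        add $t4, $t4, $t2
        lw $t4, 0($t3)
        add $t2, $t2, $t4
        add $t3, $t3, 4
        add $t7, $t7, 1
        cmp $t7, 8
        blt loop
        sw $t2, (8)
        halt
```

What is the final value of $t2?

-6

$t4=11
$t2=2
$t7=5
$t3=0
$t2=2^19=17
$t2=M[0]=19
$t4=11+19=30
$t4=M[0]=19
$t2=19+19=38
$t3=0+4=4
$t7=5+1=6
cmp $t7, 8  (cmp 6,8)
blt loop: taken
$t2=38^19=53
$t2=M[4]=-5
$t4=19+(-5)=14
$t4=M[4]=-5
$t2=(-5)+(-5)=-10
$t3=4+4=8
$t7=6+1=7
cmp $t7, 8  (cmp 7,8)
blt loop: taken
$t2=(-10)^19=-27
$t2=M[8]=-3
$t4=(-5)+(-3)=-8
$t4=M[8]=-3
$t2=(-3)+(-3)=-6
$t3=8+4=12
$t7=7+1=8
cmp $t7, 8  (cmp 8,8)
blt loop: not taken
sw $t2, (8) → M[8]=-6
halt.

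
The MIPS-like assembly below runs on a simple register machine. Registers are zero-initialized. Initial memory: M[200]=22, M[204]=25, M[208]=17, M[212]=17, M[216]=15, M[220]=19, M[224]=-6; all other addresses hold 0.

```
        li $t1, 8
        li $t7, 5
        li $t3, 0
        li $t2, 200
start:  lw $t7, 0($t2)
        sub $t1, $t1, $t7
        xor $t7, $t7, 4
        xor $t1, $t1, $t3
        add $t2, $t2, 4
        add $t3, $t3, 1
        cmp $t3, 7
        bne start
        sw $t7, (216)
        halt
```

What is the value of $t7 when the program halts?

-2

after li $t1, 8: $t1=8
after li $t7, 5: $t7=5
after li $t3, 0: $t3=0
after li $t2, 200: $t2=200
after lw $t7, 0($t2): $t7=M[200]=22
after sub $t1, $t1, $t7: $t1=8-22=-14
after xor $t7, $t7, 4: $t7=22^4=18
after xor $t1, $t1, $t3: $t1=(-14)^0=-14
after add $t2, $t2, 4: $t2=200+4=204
after add $t3, $t3, 1: $t3=0+1=1
cmp $t3, 7  (cmp 1,7)
bne start: taken
after lw $t7, 0($t2): $t7=M[204]=25
after sub $t1, $t1, $t7: $t1=(-14)-25=-39
after xor $t7, $t7, 4: $t7=25^4=29
after xor $t1, $t1, $t3: $t1=(-39)^1=-40
after add $t2, $t2, 4: $t2=204+4=208
after add $t3, $t3, 1: $t3=1+1=2
cmp $t3, 7  (cmp 2,7)
bne start: taken
after lw $t7, 0($t2): $t7=M[208]=17
after sub $t1, $t1, $t7: $t1=(-40)-17=-57
after xor $t7, $t7, 4: $t7=17^4=21
after xor $t1, $t1, $t3: $t1=(-57)^2=-59
after add $t2, $t2, 4: $t2=208+4=212
after add $t3, $t3, 1: $t3=2+1=3
cmp $t3, 7  (cmp 3,7)
bne start: taken
after lw $t7, 0($t2): $t7=M[212]=17
after sub $t1, $t1, $t7: $t1=(-59)-17=-76
after xor $t7, $t7, 4: $t7=17^4=21
after xor $t1, $t1, $t3: $t1=(-76)^3=-73
after add $t2, $t2, 4: $t2=212+4=216
after add $t3, $t3, 1: $t3=3+1=4
cmp $t3, 7  (cmp 4,7)
bne start: taken
after lw $t7, 0($t2): $t7=M[216]=15
after sub $t1, $t1, $t7: $t1=(-73)-15=-88
after xor $t7, $t7, 4: $t7=15^4=11
after xor $t1, $t1, $t3: $t1=(-88)^4=-84
after add $t2, $t2, 4: $t2=216+4=220
after add $t3, $t3, 1: $t3=4+1=5
cmp $t3, 7  (cmp 5,7)
bne start: taken
after lw $t7, 0($t2): $t7=M[220]=19
after sub $t1, $t1, $t7: $t1=(-84)-19=-103
after xor $t7, $t7, 4: $t7=19^4=23
after xor $t1, $t1, $t3: $t1=(-103)^5=-100
after add $t2, $t2, 4: $t2=220+4=224
after add $t3, $t3, 1: $t3=5+1=6
cmp $t3, 7  (cmp 6,7)
bne start: taken
after lw $t7, 0($t2): $t7=M[224]=-6
after sub $t1, $t1, $t7: $t1=(-100)-(-6)=-94
after xor $t7, $t7, 4: $t7=(-6)^4=-2
after xor $t1, $t1, $t3: $t1=(-94)^6=-92
after add $t2, $t2, 4: $t2=224+4=228
after add $t3, $t3, 1: $t3=6+1=7
cmp $t3, 7  (cmp 7,7)
bne start: not taken
sw $t7, (216) → M[216]=-2
halt.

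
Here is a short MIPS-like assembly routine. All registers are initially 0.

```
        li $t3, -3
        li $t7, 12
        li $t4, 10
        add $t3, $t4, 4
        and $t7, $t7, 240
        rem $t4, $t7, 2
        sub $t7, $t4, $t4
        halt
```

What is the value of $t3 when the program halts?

after li $t3, -3: $t3=-3
after li $t7, 12: $t7=12
after li $t4, 10: $t4=10
after add $t3, $t4, 4: $t3=10+4=14
after and $t7, $t7, 240: $t7=12&240=0
after rem $t4, $t7, 2: $t4=0%2=0
after sub $t7, $t4, $t4: $t7=0-0=0
halt.

14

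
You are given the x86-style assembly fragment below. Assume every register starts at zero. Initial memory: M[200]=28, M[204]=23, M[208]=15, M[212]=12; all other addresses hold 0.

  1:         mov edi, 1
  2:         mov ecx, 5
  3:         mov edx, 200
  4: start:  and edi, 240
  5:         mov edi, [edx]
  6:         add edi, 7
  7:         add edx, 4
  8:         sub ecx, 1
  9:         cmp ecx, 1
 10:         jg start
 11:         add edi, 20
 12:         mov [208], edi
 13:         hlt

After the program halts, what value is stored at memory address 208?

39

edi=1
ecx=5
edx=200
edi=1&240=0
edi=M[200]=28
edi=28+7=35
edx=200+4=204
ecx=5-1=4
cmp ecx, 1  (cmp 4,1)
jg start: taken
edi=35&240=32
edi=M[204]=23
edi=23+7=30
edx=204+4=208
ecx=4-1=3
cmp ecx, 1  (cmp 3,1)
jg start: taken
edi=30&240=16
edi=M[208]=15
edi=15+7=22
edx=208+4=212
ecx=3-1=2
cmp ecx, 1  (cmp 2,1)
jg start: taken
edi=22&240=16
edi=M[212]=12
edi=12+7=19
edx=212+4=216
ecx=2-1=1
cmp ecx, 1  (cmp 1,1)
jg start: not taken
edi=19+20=39
mov [208], edi → M[208]=39
halt.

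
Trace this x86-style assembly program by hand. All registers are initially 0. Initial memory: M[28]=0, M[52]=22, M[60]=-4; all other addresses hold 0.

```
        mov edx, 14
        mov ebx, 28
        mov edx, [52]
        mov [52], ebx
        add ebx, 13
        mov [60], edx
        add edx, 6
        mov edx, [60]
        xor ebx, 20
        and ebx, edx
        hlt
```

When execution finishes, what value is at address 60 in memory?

mov edx, 14 → edx=14
mov ebx, 28 → ebx=28
mov edx, [52] → edx=M[52]=22
mov [52], ebx → M[52]=28
add ebx, 13 → ebx=28+13=41
mov [60], edx → M[60]=22
add edx, 6 → edx=22+6=28
mov edx, [60] → edx=M[60]=22
xor ebx, 20 → ebx=41^20=61
and ebx, edx → ebx=61&22=20
halt.

22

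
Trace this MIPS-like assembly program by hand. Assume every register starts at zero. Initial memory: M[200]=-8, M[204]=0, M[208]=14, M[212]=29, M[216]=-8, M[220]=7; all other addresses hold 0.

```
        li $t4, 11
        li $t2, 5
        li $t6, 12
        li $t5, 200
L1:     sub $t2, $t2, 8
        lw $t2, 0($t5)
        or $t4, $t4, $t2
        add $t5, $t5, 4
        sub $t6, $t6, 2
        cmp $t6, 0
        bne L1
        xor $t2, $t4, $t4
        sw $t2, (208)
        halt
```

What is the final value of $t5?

after li $t4, 11: $t4=11
after li $t2, 5: $t2=5
after li $t6, 12: $t6=12
after li $t5, 200: $t5=200
after sub $t2, $t2, 8: $t2=5-8=-3
after lw $t2, 0($t5): $t2=M[200]=-8
after or $t4, $t4, $t2: $t4=11|(-8)=-5
after add $t5, $t5, 4: $t5=200+4=204
after sub $t6, $t6, 2: $t6=12-2=10
cmp $t6, 0  (cmp 10,0)
bne L1: taken
after sub $t2, $t2, 8: $t2=(-8)-8=-16
after lw $t2, 0($t5): $t2=M[204]=0
after or $t4, $t4, $t2: $t4=(-5)|0=-5
after add $t5, $t5, 4: $t5=204+4=208
after sub $t6, $t6, 2: $t6=10-2=8
cmp $t6, 0  (cmp 8,0)
bne L1: taken
after sub $t2, $t2, 8: $t2=0-8=-8
after lw $t2, 0($t5): $t2=M[208]=14
after or $t4, $t4, $t2: $t4=(-5)|14=-1
after add $t5, $t5, 4: $t5=208+4=212
after sub $t6, $t6, 2: $t6=8-2=6
cmp $t6, 0  (cmp 6,0)
bne L1: taken
after sub $t2, $t2, 8: $t2=14-8=6
after lw $t2, 0($t5): $t2=M[212]=29
after or $t4, $t4, $t2: $t4=(-1)|29=-1
after add $t5, $t5, 4: $t5=212+4=216
after sub $t6, $t6, 2: $t6=6-2=4
cmp $t6, 0  (cmp 4,0)
bne L1: taken
after sub $t2, $t2, 8: $t2=29-8=21
after lw $t2, 0($t5): $t2=M[216]=-8
after or $t4, $t4, $t2: $t4=(-1)|(-8)=-1
after add $t5, $t5, 4: $t5=216+4=220
after sub $t6, $t6, 2: $t6=4-2=2
cmp $t6, 0  (cmp 2,0)
bne L1: taken
after sub $t2, $t2, 8: $t2=(-8)-8=-16
after lw $t2, 0($t5): $t2=M[220]=7
after or $t4, $t4, $t2: $t4=(-1)|7=-1
after add $t5, $t5, 4: $t5=220+4=224
after sub $t6, $t6, 2: $t6=2-2=0
cmp $t6, 0  (cmp 0,0)
bne L1: not taken
after xor $t2, $t4, $t4: $t2=(-1)^(-1)=0
sw $t2, (208) → M[208]=0
halt.

224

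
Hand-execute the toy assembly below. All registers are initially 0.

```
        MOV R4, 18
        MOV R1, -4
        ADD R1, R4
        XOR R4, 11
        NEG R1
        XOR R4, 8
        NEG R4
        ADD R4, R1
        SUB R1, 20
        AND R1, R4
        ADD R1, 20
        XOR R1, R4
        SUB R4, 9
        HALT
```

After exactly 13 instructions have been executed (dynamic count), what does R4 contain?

-40

MOV R4, 18 → R4=18
MOV R1, -4 → R1=-4
ADD R1, R4 → R1=(-4)+18=14
XOR R4, 11 → R4=18^11=25
NEG R1 → R1=-(14)=-14
XOR R4, 8 → R4=25^8=17
NEG R4 → R4=-(17)=-17
ADD R4, R1 → R4=(-17)+(-14)=-31
SUB R1, 20 → R1=(-14)-20=-34
AND R1, R4 → R1=(-34)&(-31)=-64
ADD R1, 20 → R1=(-64)+20=-44
XOR R1, R4 → R1=(-44)^(-31)=53
SUB R4, 9 → R4=(-31)-9=-40
After step 13: R4 = -40.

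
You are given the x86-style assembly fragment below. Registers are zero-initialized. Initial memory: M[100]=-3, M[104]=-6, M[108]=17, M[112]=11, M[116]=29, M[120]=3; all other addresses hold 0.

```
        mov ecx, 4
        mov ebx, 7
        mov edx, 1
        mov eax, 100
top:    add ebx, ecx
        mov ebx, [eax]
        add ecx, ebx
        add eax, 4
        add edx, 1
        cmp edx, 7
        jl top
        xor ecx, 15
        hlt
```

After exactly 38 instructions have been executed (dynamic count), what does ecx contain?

ecx=4
ebx=7
edx=1
eax=100
ebx=7+4=11
ebx=M[100]=-3
ecx=4+(-3)=1
eax=100+4=104
edx=1+1=2
cmp edx, 7  (cmp 2,7)
jl top: taken
ebx=(-3)+1=-2
ebx=M[104]=-6
ecx=1+(-6)=-5
eax=104+4=108
edx=2+1=3
cmp edx, 7  (cmp 3,7)
jl top: taken
ebx=(-6)+(-5)=-11
ebx=M[108]=17
ecx=(-5)+17=12
eax=108+4=112
edx=3+1=4
cmp edx, 7  (cmp 4,7)
jl top: taken
ebx=17+12=29
ebx=M[112]=11
ecx=12+11=23
eax=112+4=116
edx=4+1=5
cmp edx, 7  (cmp 5,7)
jl top: taken
ebx=11+23=34
ebx=M[116]=29
ecx=23+29=52
eax=116+4=120
edx=5+1=6
cmp edx, 7  (cmp 6,7)
After step 38: ecx = 52.

52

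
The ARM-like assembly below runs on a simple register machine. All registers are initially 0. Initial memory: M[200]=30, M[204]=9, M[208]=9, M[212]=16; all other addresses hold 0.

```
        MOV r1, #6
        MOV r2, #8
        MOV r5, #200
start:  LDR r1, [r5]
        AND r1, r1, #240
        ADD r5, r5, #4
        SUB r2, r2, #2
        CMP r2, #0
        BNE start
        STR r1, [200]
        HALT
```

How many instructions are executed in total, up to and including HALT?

29

after MOV r1, #6: r1=6
after MOV r2, #8: r2=8
after MOV r5, #200: r5=200
after LDR r1, [r5]: r1=M[200]=30
after AND r1, r1, #240: r1=30&240=16
after ADD r5, r5, #4: r5=200+4=204
after SUB r2, r2, #2: r2=8-2=6
CMP r2, #0  (cmp 6,0)
BNE start: taken
after LDR r1, [r5]: r1=M[204]=9
after AND r1, r1, #240: r1=9&240=0
after ADD r5, r5, #4: r5=204+4=208
after SUB r2, r2, #2: r2=6-2=4
CMP r2, #0  (cmp 4,0)
BNE start: taken
after LDR r1, [r5]: r1=M[208]=9
after AND r1, r1, #240: r1=9&240=0
after ADD r5, r5, #4: r5=208+4=212
after SUB r2, r2, #2: r2=4-2=2
CMP r2, #0  (cmp 2,0)
BNE start: taken
after LDR r1, [r5]: r1=M[212]=16
after AND r1, r1, #240: r1=16&240=16
after ADD r5, r5, #4: r5=212+4=216
after SUB r2, r2, #2: r2=2-2=0
CMP r2, #0  (cmp 0,0)
BNE start: not taken
STR r1, [200] → M[200]=16
halt.
Total executed instructions: 29.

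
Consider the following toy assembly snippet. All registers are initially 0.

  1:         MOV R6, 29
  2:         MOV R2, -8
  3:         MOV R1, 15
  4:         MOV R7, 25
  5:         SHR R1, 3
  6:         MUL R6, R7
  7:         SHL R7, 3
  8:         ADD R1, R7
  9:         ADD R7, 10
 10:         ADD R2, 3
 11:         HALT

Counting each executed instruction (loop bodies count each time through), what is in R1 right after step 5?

R6=29
R2=-8
R1=15
R7=25
R1=15>>3=1
After step 5: R1 = 1.

1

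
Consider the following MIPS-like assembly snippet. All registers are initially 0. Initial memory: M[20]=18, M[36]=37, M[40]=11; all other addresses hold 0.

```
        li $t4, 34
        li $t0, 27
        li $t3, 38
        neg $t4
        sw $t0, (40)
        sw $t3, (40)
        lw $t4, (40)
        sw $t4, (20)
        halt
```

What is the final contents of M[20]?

$t4=34
$t0=27
$t3=38
$t4=-(34)=-34
sw $t0, (40) → M[40]=27
sw $t3, (40) → M[40]=38
$t4=M[40]=38
sw $t4, (20) → M[20]=38
halt.

38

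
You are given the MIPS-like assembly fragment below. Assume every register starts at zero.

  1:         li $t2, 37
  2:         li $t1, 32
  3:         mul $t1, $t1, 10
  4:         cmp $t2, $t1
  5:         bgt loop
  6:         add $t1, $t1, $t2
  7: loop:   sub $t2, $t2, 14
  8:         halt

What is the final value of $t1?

$t2=37
$t1=32
$t1=32*10=320
cmp $t2, $t1  (cmp 37,320)
bgt loop: not taken
$t1=320+37=357
$t2=37-14=23
halt.

357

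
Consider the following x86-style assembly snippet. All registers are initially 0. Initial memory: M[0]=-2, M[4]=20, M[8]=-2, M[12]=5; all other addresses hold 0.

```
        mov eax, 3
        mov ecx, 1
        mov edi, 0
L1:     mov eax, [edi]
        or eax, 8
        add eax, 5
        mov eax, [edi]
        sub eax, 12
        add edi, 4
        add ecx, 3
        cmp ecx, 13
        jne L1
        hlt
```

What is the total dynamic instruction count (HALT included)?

40

eax=3
ecx=1
edi=0
eax=M[0]=-2
eax=(-2)|8=-2
eax=(-2)+5=3
eax=M[0]=-2
eax=(-2)-12=-14
edi=0+4=4
ecx=1+3=4
cmp ecx, 13  (cmp 4,13)
jne L1: taken
eax=M[4]=20
eax=20|8=28
eax=28+5=33
eax=M[4]=20
eax=20-12=8
edi=4+4=8
ecx=4+3=7
cmp ecx, 13  (cmp 7,13)
jne L1: taken
eax=M[8]=-2
eax=(-2)|8=-2
eax=(-2)+5=3
eax=M[8]=-2
eax=(-2)-12=-14
edi=8+4=12
ecx=7+3=10
cmp ecx, 13  (cmp 10,13)
jne L1: taken
eax=M[12]=5
eax=5|8=13
eax=13+5=18
eax=M[12]=5
eax=5-12=-7
edi=12+4=16
ecx=10+3=13
cmp ecx, 13  (cmp 13,13)
jne L1: not taken
halt.
Total executed instructions: 40.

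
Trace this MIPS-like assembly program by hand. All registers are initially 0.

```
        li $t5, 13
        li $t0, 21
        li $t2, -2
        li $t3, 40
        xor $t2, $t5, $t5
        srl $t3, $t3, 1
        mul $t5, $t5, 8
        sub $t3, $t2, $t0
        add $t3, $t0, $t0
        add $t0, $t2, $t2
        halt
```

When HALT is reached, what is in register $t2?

li $t5, 13 → $t5=13
li $t0, 21 → $t0=21
li $t2, -2 → $t2=-2
li $t3, 40 → $t3=40
xor $t2, $t5, $t5 → $t2=13^13=0
srl $t3, $t3, 1 → $t3=40>>1=20
mul $t5, $t5, 8 → $t5=13*8=104
sub $t3, $t2, $t0 → $t3=0-21=-21
add $t3, $t0, $t0 → $t3=21+21=42
add $t0, $t2, $t2 → $t0=0+0=0
halt.

0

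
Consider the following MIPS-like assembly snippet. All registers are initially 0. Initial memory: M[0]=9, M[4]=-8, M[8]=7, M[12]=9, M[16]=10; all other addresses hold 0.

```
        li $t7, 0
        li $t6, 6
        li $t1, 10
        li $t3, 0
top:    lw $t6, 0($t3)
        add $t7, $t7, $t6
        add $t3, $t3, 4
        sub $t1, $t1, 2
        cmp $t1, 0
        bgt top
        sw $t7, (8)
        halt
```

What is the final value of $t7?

27

li $t7, 0 → $t7=0
li $t6, 6 → $t6=6
li $t1, 10 → $t1=10
li $t3, 0 → $t3=0
lw $t6, 0($t3) → $t6=M[0]=9
add $t7, $t7, $t6 → $t7=0+9=9
add $t3, $t3, 4 → $t3=0+4=4
sub $t1, $t1, 2 → $t1=10-2=8
cmp $t1, 0  (cmp 8,0)
bgt top: taken
lw $t6, 0($t3) → $t6=M[4]=-8
add $t7, $t7, $t6 → $t7=9+(-8)=1
add $t3, $t3, 4 → $t3=4+4=8
sub $t1, $t1, 2 → $t1=8-2=6
cmp $t1, 0  (cmp 6,0)
bgt top: taken
lw $t6, 0($t3) → $t6=M[8]=7
add $t7, $t7, $t6 → $t7=1+7=8
add $t3, $t3, 4 → $t3=8+4=12
sub $t1, $t1, 2 → $t1=6-2=4
cmp $t1, 0  (cmp 4,0)
bgt top: taken
lw $t6, 0($t3) → $t6=M[12]=9
add $t7, $t7, $t6 → $t7=8+9=17
add $t3, $t3, 4 → $t3=12+4=16
sub $t1, $t1, 2 → $t1=4-2=2
cmp $t1, 0  (cmp 2,0)
bgt top: taken
lw $t6, 0($t3) → $t6=M[16]=10
add $t7, $t7, $t6 → $t7=17+10=27
add $t3, $t3, 4 → $t3=16+4=20
sub $t1, $t1, 2 → $t1=2-2=0
cmp $t1, 0  (cmp 0,0)
bgt top: not taken
sw $t7, (8) → M[8]=27
halt.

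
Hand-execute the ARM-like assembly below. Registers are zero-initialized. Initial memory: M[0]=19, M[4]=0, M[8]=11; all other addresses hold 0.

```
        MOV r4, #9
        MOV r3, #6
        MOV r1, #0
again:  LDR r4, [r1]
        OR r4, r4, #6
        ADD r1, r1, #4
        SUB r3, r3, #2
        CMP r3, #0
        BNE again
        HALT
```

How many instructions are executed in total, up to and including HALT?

22

r4=9
r3=6
r1=0
r4=M[0]=19
r4=19|6=23
r1=0+4=4
r3=6-2=4
CMP r3, #0  (cmp 4,0)
BNE again: taken
r4=M[4]=0
r4=0|6=6
r1=4+4=8
r3=4-2=2
CMP r3, #0  (cmp 2,0)
BNE again: taken
r4=M[8]=11
r4=11|6=15
r1=8+4=12
r3=2-2=0
CMP r3, #0  (cmp 0,0)
BNE again: not taken
halt.
Total executed instructions: 22.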